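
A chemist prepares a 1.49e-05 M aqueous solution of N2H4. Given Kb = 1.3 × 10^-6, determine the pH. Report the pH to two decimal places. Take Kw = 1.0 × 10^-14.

pH = 8.58

N2H4 + H2O ⇌ N2H5+ + OH-
From the ICE table, Kb = [OH-]²/(1.49e-05 − [OH-]) = 1.3 × 10^-6.
[OH-] is not negligible relative to C₀; solve [OH-]² + 1.3e-06·[OH-] − 1.94e-11 = 0.
[OH-] = [−1.3e-06 + √(1.3e-06² + 7.75e-11)]/2 = 3.80 × 10^-6 M
pOH = 5.42, so pH = 14.00 − pOH = 8.58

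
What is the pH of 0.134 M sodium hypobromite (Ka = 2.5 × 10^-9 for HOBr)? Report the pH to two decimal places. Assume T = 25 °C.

pH = 10.86

OBr- is the conjugate base of the weak acid HOBr.
Kb = Kw/Ka = 1.0×10^-14 / 2.5 × 10^-9 = 4.00 × 10^-6
Kb = [OH-]²/(0.134 − [OH-]) = 4.00 × 10^-6
Assume [OH-] ≪ 0.134: [OH-] ≈ √(4.00 × 10^-6 × 0.134) = 7.32 × 10^-4 M
Check: 0.55% ionized — well under 5%, approximation valid.
pOH = −log(7.32 × 10^-4) = 3.14; pH = 14.00 − 3.14 = 10.86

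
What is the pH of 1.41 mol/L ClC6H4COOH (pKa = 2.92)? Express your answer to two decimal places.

ClC6H4COOH ⇌ ClC6H4COO- + H+
Ka = 10^(−2.92) = 1.20 × 10^-3
From the ICE table, Ka = [H+]²/(1.41 − [H+]) = 1.20 × 10^-3.
Since Ka ≪ C₀, [H+] ≈ √(Ka·C₀) = 4.11 × 10^-2 M.
pH = −log[H+] = −log(4.11 × 10^-2) = 1.39

pH = 1.39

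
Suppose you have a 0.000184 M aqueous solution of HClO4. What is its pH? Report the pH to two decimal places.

HClO4 is a strong acid and dissociates completely, so [H+] = 0.000184 M.
pH = -log(0.000184) = 3.74

pH = 3.74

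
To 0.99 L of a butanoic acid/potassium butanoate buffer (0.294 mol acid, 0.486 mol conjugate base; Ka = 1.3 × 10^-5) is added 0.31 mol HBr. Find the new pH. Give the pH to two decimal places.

pH = 4.35

After neutralization: n(CH3(CH2)2COOH) = 0.604 mol, n(CH3(CH2)2COO-) = 0.176 mol.
pKa = −log(1.3 × 10^-5) = 4.886
pH = pKa + log([A⁻]/[HA]) = 4.886 + log(0.176/0.604) = 4.886 -0.536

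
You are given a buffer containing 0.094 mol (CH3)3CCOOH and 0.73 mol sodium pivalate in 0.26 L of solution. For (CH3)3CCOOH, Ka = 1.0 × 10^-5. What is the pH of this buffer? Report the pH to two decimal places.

pKa = −log(1.0 × 10^-5) = 5.000
Using pH = pKa + log([base]/[acid]) with [base]/[acid] = 0.73/0.094:
pH = 5.000 + (+0.890) = 5.89

pH = 5.89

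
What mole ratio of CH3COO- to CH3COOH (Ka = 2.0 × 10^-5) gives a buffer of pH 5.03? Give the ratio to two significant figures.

pKa = -log(2.0 × 10^-5) = 4.699
pH = pKa + log(r) ⇒ log(r) = 5.03 − 4.699 = +0.331
r = [CH3COO-]/[CH3COOH] = 10^(+0.331) = 2.14

ratio = 2.1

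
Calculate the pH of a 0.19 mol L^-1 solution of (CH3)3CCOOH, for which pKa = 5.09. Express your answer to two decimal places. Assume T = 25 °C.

pH = 2.91

(CH3)3CCOOH ⇌ (CH3)3CCOO- + H+
Ka = 10^(−5.09) = 8.13 × 10^-6
Ka = x²/(0.19 − x) = 8.13 × 10^-6
Neglecting x in the denominator: x = √(8.13 × 10^-6 × 0.19) = 1.24 × 10^-3 M
(x/C₀ = 0.65% < 5%, so the approximation holds.)
pH = −log(1.24 × 10^-3) = 2.91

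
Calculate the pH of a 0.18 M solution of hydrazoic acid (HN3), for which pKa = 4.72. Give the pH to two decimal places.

HN3 ⇌ N3- + H+
Ka = 10^(−4.72) = 1.91 × 10^-5
From the ICE table, Ka = [H+]²/(0.18 − [H+]) = 1.91 × 10^-5.
Assume [H+] ≪ 0.18: [H+] ≈ √(1.91 × 10^-5 × 0.18) = 1.85 × 10^-3 M
pH = −log(1.85 × 10^-3) = 2.73

pH = 2.73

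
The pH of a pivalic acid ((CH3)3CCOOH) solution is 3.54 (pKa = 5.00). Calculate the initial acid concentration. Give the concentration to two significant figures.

C₀ = 8.6 × 10^-3 M

[H+] = 10^(-3.54) = 2.88 × 10^-4 M = x
Ka = 10^(−5.00) = 1.00 × 10^-5
Ka = x²/(C₀ − x) ⇒ C₀ = x + x²/Ka
C₀ = 2.88 × 10^-4 + (2.88 × 10^-4)²/(1.00 × 10^-5) = 8.58 × 10^-3 M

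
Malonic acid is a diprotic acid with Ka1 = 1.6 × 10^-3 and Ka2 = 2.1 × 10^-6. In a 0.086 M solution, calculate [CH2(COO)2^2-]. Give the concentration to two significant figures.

First ionization gives [H+] ≈ [CH2(COOH)COO-] = 1.10 × 10^-2 M.
Second step: Ka2 = [H+][CH2(COO)2^2-]/[CH2(COOH)COO-] ≈ [CH2(COO)2^2-] (since [H+] ≈ [CH2(COOH)COO-]).
So [CH2(COO)2^2-] ≈ Ka2.

2.1 × 10^-6 M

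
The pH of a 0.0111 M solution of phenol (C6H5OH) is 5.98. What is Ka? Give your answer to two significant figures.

[H+] = 10^(-5.98) = 1.05 × 10^-6 M
At equilibrium [HA] = 0.0111 − 1.05 × 10^-6 = 1.11 × 10^-2 M
Ka = [H+][A-]/[HA] = (1.05 × 10^-6)² / 1.11 × 10^-2 = 9.9 × 10^-11

Ka = 9.9 × 10^-11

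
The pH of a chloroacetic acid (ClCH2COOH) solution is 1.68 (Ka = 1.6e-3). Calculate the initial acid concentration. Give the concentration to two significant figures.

[H+] = 10^(-1.68) = 2.09 × 10^-2 M = x
Ka = x²/(C₀ − x) ⇒ C₀ = x + x²/Ka
C₀ = 2.09 × 10^-2 + (2.09 × 10^-2)²/(1.6 × 10^-3) = 2.94 × 10^-1 M

C₀ = 2.9 × 10^-1 M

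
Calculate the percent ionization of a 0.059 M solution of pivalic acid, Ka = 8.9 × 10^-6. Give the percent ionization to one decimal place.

1.2%

(CH3)3CCOOH ⇌ (CH3)3CCOO- + H+; let x = [H+] at equilibrium.
x ≈ √(Ka·C₀) = √(8.9 × 10^-6 × 0.059) = 7.25 × 10^-4 M
% ionization = x/C₀ × 100% = 7.25 × 10^-4/0.059 × 100% = 1.2%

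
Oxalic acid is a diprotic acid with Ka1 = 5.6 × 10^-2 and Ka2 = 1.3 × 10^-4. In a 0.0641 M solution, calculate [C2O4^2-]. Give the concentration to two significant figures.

First ionization gives [H+] ≈ [HC2O4-] = 3.81 × 10^-2 M.
Second step: Ka2 = [H+][C2O4^2-]/[HC2O4-] ≈ [C2O4^2-] (since [H+] ≈ [HC2O4-]).
So [C2O4^2-] ≈ Ka2.

1.3 × 10^-4 M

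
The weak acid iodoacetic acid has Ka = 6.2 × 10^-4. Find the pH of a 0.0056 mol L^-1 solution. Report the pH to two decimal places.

pH = 2.80

ICH2COOH ⇌ ICH2COO- + H+
Ka = [H+]²/(0.0056 − [H+]) = 6.2 × 10^-4
[H+] is not negligible relative to C₀; solve [H+]² + 0.00062·[H+] − 3.47e-06 = 0.
[H+] = (−Ka + √(Ka² + 4·Ka·C₀))/2 = 1.58 × 10^-3 M
pH = −log(1.58 × 10^-3) = 2.80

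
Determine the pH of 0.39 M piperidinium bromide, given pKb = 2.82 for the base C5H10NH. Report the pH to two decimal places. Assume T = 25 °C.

C5H10NH2+ is the conjugate acid of the weak base C5H10NH.
Kb = 10^(−2.82) = 1.51 × 10^-3
Ka = Kw/Kb = 1.0×10^-14 / 1.51 × 10^-3 = 6.62 × 10^-12
Ka = [H+]²/(0.39 − [H+]) = 6.62 × 10^-12
Assume [H+] ≪ 0.39: [H+] ≈ √(6.62 × 10^-12 × 0.39) = 1.61 × 10^-6 M
Check: 0.00041% ionized — well under 5%, approximation valid.
pH = −log(1.61 × 10^-6) = 5.79

pH = 5.79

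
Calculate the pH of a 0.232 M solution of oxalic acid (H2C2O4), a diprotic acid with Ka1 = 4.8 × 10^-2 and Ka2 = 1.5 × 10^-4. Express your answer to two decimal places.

pH = 1.07

Ka1 ≫ Ka2, so treat the first dissociation as the only significant source of H+.
Ka1 = x²/(0.232 − x) = 4.8 × 10^-2
Solving the quadratic: x = (−Ka1 + √(Ka1² + 4·Ka1·C₀))/2 = 8.42 × 10^-2 M
pH = −log(8.42 × 10^-2) = 1.07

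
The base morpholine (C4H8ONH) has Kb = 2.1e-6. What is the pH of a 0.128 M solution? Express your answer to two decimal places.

C4H8ONH + H2O ⇌ C4H8ONH2+ + OH-
Kb = [OH-]²/(0.128 − [OH-]) = 2.1 × 10^-6
Since Kb ≪ C₀, [OH-] ≈ √(Kb·C₀) = 5.18 × 10^-4 M.
pOH = −log(5.18 × 10^-4) = 3.29; pH = 14.00 − 3.29 = 10.71

pH = 10.71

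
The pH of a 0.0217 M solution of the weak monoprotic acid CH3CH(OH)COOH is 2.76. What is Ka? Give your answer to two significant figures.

[H+] = 10^(-2.76) = 1.74 × 10^-3 M
At equilibrium [HA] = 0.0217 − 1.74 × 10^-3 = 2.00 × 10^-2 M
Ka = [H+][A-]/[HA] = (1.74 × 10^-3)² / 2.00 × 10^-2 = 1.5 × 10^-4

Ka = 1.5 × 10^-4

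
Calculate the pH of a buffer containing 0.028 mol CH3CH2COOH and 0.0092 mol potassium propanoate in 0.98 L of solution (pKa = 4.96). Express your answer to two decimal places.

pH = 4.48

Henderson–Hasselbalch: pH = pKa + log([CH3CH2COO-]/[CH3CH2COOH]) = 4.96 + log(0.0092/0.028)
pH = 4.96 + (-0.483) = 4.48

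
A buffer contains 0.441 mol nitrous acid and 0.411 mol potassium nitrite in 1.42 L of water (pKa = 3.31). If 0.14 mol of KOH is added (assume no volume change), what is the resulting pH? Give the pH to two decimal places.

pH = 3.57

After neutralization: n(HNO2) = 0.301 mol, n(NO2-) = 0.551 mol.
pH = pKa + log(n_NO2-/n_HNO2) = 3.31 + log(0.551/0.301) = 3.31 + (+0.263)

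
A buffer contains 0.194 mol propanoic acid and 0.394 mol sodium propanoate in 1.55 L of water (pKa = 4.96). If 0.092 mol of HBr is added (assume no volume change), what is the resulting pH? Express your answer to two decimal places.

Added H+ converts CH3CH2COO- to CH3CH2COOH: CH3CH2COOH → 0.286 mol, CH3CH2COO- → 0.302 mol.
Henderson–Hasselbalch with mole ratio 0.302/0.286: pH = 4.96 + (+0.024)

pH = 4.98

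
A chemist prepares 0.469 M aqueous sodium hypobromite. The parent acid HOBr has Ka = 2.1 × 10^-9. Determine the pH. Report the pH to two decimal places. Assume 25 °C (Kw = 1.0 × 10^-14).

pH = 11.17

OBr- is the conjugate base of the weak acid HOBr.
Kb = Kw/Ka = 1.0×10^-14 / 2.1 × 10^-9 = 4.76 × 10^-6
From the ICE table, Kb = [OH-]²/(0.469 − [OH-]) = 4.76 × 10^-6.
Assume [OH-] ≪ 0.469: [OH-] ≈ √(4.76 × 10^-6 × 0.469) = 1.49 × 10^-3 M
Check: 0.32% ionized — well under 5%, approximation valid.
pOH = −log(1.49 × 10^-3) = 2.83; pH = 14.00 − 2.83 = 11.17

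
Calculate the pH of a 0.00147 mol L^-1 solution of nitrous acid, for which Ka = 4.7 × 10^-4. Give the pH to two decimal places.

HNO2 ⇌ NO2- + H+
Let x = [H+] at equilibrium. Ka = x²/(0.00147 − x).
The 5% rule fails; solving x² + Ka·x − Ka·C₀ = 0 exactly:
x = (−Ka + √(Ka² + 4·Ka·C₀))/2 = 6.29 × 10^-4 M
pH = −log[H+] = −log(6.29 × 10^-4) = 3.20

pH = 3.20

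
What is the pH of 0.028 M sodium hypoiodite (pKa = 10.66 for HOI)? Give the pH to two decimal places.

pH = 11.53

OI- is the conjugate base of the weak acid HOI.
Ka = 10^(−10.66) = 2.19 × 10^-11
Kb = Kw/Ka = 1.0×10^-14 / 2.19 × 10^-11 = 4.57 × 10^-4
Kb = [OH-]²/(0.028 − [OH-]) = 4.57 × 10^-4
[OH-] is not negligible relative to C₀; solve [OH-]² + 0.000457·[OH-] − 1.28e-05 = 0.
[OH-] = (−Kb + √(Kb² + 4·Kb·C₀))/2 = 3.36 × 10^-3 M
pOH = 2.47, so pH = 14.00 − pOH = 11.53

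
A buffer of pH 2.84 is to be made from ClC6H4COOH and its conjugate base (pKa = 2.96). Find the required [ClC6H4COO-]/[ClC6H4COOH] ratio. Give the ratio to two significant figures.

pH = pKa + log(r) ⇒ log(r) = 2.84 − 2.96 = -0.12
r = [ClC6H4COO-]/[ClC6H4COOH] = 10^(-0.12) = 0.759

ratio = 0.76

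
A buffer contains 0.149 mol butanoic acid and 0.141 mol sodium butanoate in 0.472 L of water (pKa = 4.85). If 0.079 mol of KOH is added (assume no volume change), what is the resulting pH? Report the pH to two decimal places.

OH- converts CH3(CH2)2COOH to CH3(CH2)2COO-: CH3(CH2)2COOH → 0.07 mol, CH3(CH2)2COO- → 0.22 mol.
pH = pKa + log([A⁻]/[HA]) = 4.85 + log(0.22/0.07) = 4.85 +0.497

pH = 5.35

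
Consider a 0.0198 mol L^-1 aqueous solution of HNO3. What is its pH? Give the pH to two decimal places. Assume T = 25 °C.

HNO3 is a strong acid and dissociates completely, so [H+] = 0.0198 M.
pH = -log(0.0198) = 1.70

pH = 1.70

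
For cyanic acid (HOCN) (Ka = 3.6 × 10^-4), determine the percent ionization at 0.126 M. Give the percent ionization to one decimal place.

5.2%

HOCN ⇌ OCN- + H+; let x = [H+] at equilibrium.
Ka = x²/(C₀ − x); solving the quadratic gives x = 6.56 × 10^-3 M.
Fraction ionized = 6.56 × 10^-3 / 0.126 = 0.0521 → 5.2%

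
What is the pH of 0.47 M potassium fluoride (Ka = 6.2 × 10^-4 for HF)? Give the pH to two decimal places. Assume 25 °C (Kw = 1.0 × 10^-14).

F- is the conjugate base of the weak acid HF.
Kb = Kw/Ka = 1.0×10^-14 / 6.2 × 10^-4 = 1.61 × 10^-11
Kb = x²/(0.47 − x) = 1.61 × 10^-11
Since Kb ≪ C₀, x ≈ √(Kb·C₀) = 2.75 × 10^-6 M.
Check: 0.00059% ionized — well under 5%, approximation valid.
pOH = −log(2.75 × 10^-6) = 5.56; pH = 14.00 − 5.56 = 8.44

pH = 8.44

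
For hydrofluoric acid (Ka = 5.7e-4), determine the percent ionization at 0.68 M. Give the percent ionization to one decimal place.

HF ⇌ F- + H+; let x = [H+] at equilibrium.
x ≈ √(Ka·C₀) = √(5.7 × 10^-4 × 0.68) = 1.97 × 10^-2 M
% ionization = x/C₀ × 100% = 1.97 × 10^-2/0.68 × 100% = 2.9%

2.9%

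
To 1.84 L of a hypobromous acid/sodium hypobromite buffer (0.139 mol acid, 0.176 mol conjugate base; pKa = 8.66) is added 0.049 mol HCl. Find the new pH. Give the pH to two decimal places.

pH = 8.49

After neutralization: n(HOBr) = 0.188 mol, n(OBr-) = 0.127 mol.
Henderson–Hasselbalch with mole ratio 0.127/0.188: pH = 8.66 + (-0.170)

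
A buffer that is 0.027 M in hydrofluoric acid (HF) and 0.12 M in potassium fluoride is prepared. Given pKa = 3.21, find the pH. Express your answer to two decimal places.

pH = 3.86

pH = pKa + log([A⁻]/[HA]) = 3.21 + log(0.12/0.027)
pH = 3.21 + (+0.648) = 3.86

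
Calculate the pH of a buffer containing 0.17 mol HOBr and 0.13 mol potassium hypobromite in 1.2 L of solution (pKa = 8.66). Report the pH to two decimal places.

pH = pKa + log([A⁻]/[HA]) = 8.66 + log(0.13/0.17)
pH = 8.66 + (-0.117) = 8.54

pH = 8.54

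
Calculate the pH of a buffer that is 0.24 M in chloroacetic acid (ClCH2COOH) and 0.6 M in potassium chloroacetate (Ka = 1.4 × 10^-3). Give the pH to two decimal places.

pKa = −log(1.4 × 10^-3) = 2.854
Using pH = pKa + log([base]/[acid]) with [base]/[acid] = 0.6/0.24:
pH = 2.854 + (+0.398) = 3.25

pH = 3.25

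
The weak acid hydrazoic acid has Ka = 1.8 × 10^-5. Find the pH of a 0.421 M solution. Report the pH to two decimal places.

pH = 2.56

HN3 ⇌ N3- + H+
From the ICE table, Ka = [H+]²/(0.421 − [H+]) = 1.8 × 10^-5.
Since Ka ≪ C₀, [H+] ≈ √(Ka·C₀) = 2.75 × 10^-3 M.
Check: 0.65% ionized — well under 5%, approximation valid.
pH = −log[H+] = −log(2.75 × 10^-3) = 2.56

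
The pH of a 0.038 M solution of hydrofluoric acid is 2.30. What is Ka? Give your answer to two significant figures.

Ka = 7.6 × 10^-4

[H+] = 10^(-2.30) = 5.01 × 10^-3 M
At equilibrium [HA] = 0.038 − 5.01 × 10^-3 = 3.30 × 10^-2 M
Ka = [H+][A-]/[HA] = (5.01 × 10^-3)² / 3.30 × 10^-2 = 7.6 × 10^-4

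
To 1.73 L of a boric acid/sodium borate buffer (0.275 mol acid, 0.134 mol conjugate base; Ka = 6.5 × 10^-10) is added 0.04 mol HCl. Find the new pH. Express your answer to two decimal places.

pH = 8.66

Added H+ converts B(OH)4- to B(OH)3: B(OH)3 → 0.315 mol, B(OH)4- → 0.094 mol.
pKa = −log(6.5 × 10^-10) = 9.187
Henderson–Hasselbalch with mole ratio 0.094/0.315: pH = 9.187 + (-0.525)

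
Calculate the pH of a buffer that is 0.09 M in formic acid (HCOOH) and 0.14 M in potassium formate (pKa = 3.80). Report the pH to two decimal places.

pH = pKa + log([A⁻]/[HA]) = 3.80 + log(0.14/0.09)
pH = 3.80 + (+0.192) = 3.99

pH = 3.99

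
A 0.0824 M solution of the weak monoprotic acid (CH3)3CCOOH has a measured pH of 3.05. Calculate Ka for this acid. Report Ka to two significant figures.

[H+] = 10^(-3.05) = 8.91 × 10^-4 M
At equilibrium [HA] = 0.0824 − 8.91 × 10^-4 = 8.15 × 10^-2 M
Ka = [H+][A-]/[HA] = (8.91 × 10^-4)² / 8.15 × 10^-2 = 9.7 × 10^-6

Ka = 9.7 × 10^-6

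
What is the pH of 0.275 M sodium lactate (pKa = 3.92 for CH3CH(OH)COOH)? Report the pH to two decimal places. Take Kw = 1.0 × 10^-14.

pH = 8.68

CH3CH(OH)COO- is the conjugate base of the weak acid CH3CH(OH)COOH.
Ka = 10^(−3.92) = 1.20 × 10^-4
Kb = Kw/Ka = 1.0×10^-14 / 1.20 × 10^-4 = 8.33 × 10^-11
From the ICE table, Kb = [OH-]²/(0.275 − [OH-]) = 8.33 × 10^-11.
Since Kb ≪ C₀, [OH-] ≈ √(Kb·C₀) = 4.79 × 10^-6 M.
Check: 0.0017% ionized — well under 5%, approximation valid.
pOH = −log(4.79 × 10^-6) = 5.32; pH = 14.00 − 5.32 = 8.68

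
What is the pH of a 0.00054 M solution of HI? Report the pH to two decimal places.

pH = 3.27

HI is a strong acid and dissociates completely, so [H+] = 0.00054 M.
pH = -log(0.00054) = 3.27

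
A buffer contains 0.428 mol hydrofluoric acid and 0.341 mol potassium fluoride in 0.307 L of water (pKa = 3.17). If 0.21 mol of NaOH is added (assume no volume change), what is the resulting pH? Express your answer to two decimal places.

pH = 3.57

OH- converts HF to F-: HF → 0.218 mol, F- → 0.551 mol.
pH = pKa + log([A⁻]/[HA]) = 3.17 + log(0.551/0.218) = 3.17 +0.403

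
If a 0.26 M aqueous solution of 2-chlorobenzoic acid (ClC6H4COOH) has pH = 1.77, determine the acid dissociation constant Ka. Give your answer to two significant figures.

Ka = 1.2 × 10^-3

[H+] = 10^(-1.77) = 1.70 × 10^-2 M
At equilibrium [HA] = 0.26 − 1.70 × 10^-2 = 2.43 × 10^-1 M
Ka = [H+][A-]/[HA] = (1.70 × 10^-2)² / 2.43 × 10^-1 = 1.2 × 10^-3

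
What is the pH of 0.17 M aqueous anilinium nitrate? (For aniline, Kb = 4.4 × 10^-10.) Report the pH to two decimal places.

pH = 2.71

C6H5NH3+ is the conjugate acid of the weak base C6H5NH2.
Ka = Kw/Kb = 1.0×10^-14 / 4.4 × 10^-10 = 2.27 × 10^-5
Ka = [H+]²/(0.17 − [H+]) = 2.27 × 10^-5
Assume [H+] ≪ 0.17: [H+] ≈ √(2.27 × 10^-5 × 0.17) = 1.96 × 10^-3 M
pH = −log[H+] = −log(1.96 × 10^-3) = 2.71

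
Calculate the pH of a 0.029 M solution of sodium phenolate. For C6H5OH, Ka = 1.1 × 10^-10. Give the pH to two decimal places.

C6H5O- is the conjugate base of the weak acid C6H5OH.
Kb = Kw/Ka = 1.0×10^-14 / 1.1 × 10^-10 = 9.09 × 10^-5
Kb = x²/(0.029 − x) = 9.09 × 10^-5
x is not negligible relative to C₀; solve x² + 9.09e-05·x − 2.64e-06 = 0.
x = (−Kb + √(Kb² + 4·Kb·C₀))/2 = 1.58 × 10^-3 M
pOH = 2.80, so pH = 14.00 − pOH = 11.20

pH = 11.20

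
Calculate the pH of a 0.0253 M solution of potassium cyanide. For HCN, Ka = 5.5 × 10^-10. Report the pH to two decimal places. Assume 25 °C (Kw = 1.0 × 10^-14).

CN- is the conjugate base of the weak acid HCN.
Kb = Kw/Ka = 1.0×10^-14 / 5.5 × 10^-10 = 1.82 × 10^-5
Let x = [OH-] at equilibrium. Kb = x²/(0.0253 − x).
Neglecting x in the denominator: x = √(1.82 × 10^-5 × 0.0253) = 6.79 × 10^-4 M
Check: 2.7% ionized — well under 5%, approximation valid.
pOH = −log(6.79 × 10^-4) = 3.17; pH = 14.00 − 3.17 = 10.83

pH = 10.83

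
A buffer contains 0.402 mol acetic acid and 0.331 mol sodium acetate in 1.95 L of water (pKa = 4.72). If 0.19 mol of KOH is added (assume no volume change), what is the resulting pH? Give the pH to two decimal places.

After neutralization: n(CH3COOH) = 0.212 mol, n(CH3COO-) = 0.521 mol.
Henderson–Hasselbalch with mole ratio 0.521/0.212: pH = 4.72 + (+0.391)

pH = 5.11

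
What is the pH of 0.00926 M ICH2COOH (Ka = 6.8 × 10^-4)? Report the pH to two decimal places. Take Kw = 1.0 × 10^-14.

ICH2COOH ⇌ ICH2COO- + H+
Let x = [H+] at equilibrium. Ka = x²/(0.00926 − x).
x is not negligible relative to C₀; solve x² + 0.00068·x − 6.3e-06 = 0.
x = (−Ka + √(Ka² + 4·Ka·C₀))/2 = 2.19 × 10^-3 M
pH = −log(2.19 × 10^-3) = 2.66

pH = 2.66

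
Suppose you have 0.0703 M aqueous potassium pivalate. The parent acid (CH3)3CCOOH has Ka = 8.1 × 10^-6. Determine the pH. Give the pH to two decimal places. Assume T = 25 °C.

pH = 8.97

(CH3)3CCOO- is the conjugate base of the weak acid (CH3)3CCOOH.
Kb = Kw/Ka = 1.0×10^-14 / 8.1 × 10^-6 = 1.23 × 10^-9
Kb = [OH-]²/(0.0703 − [OH-]) = 1.23 × 10^-9
Assume [OH-] ≪ 0.0703: [OH-] ≈ √(1.23 × 10^-9 × 0.0703) = 9.30 × 10^-6 M
Check: 0.013% ionized — well under 5%, approximation valid.
pOH = −log(9.30 × 10^-6) = 5.03; pH = 14.00 − 5.03 = 8.97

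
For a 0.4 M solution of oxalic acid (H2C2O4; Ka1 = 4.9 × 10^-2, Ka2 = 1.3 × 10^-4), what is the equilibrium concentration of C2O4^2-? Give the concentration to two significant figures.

1.3 × 10^-4 M

First ionization gives [H+] ≈ [HC2O4-] = 1.18 × 10^-1 M.
Second step: Ka2 = [H+][C2O4^2-]/[HC2O4-] ≈ [C2O4^2-] (since [H+] ≈ [HC2O4-]).
So [C2O4^2-] ≈ Ka2.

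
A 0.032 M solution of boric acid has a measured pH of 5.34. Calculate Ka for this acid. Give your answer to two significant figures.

Ka = 6.5 × 10^-10

[H+] = 10^(-5.34) = 4.57 × 10^-6 M
At equilibrium [HA] = 0.032 − 4.57 × 10^-6 = 3.20 × 10^-2 M
Ka = [H+][A-]/[HA] = (4.57 × 10^-6)² / 3.20 × 10^-2 = 6.5 × 10^-10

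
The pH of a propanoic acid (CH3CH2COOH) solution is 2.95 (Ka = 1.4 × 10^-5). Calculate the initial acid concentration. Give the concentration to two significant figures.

[H+] = 10^(-2.95) = 1.12 × 10^-3 M = x
Ka = x²/(C₀ − x) ⇒ C₀ = x + x²/Ka
C₀ = 1.12 × 10^-3 + (1.12 × 10^-3)²/(1.4 × 10^-5) = 9.07 × 10^-2 M

C₀ = 9.1 × 10^-2 M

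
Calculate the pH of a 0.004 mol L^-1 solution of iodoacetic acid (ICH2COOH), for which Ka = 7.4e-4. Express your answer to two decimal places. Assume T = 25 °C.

pH = 2.86

ICH2COOH ⇌ ICH2COO- + H+
From the ICE table, Ka = [H+]²/(0.004 − [H+]) = 7.4 × 10^-4.
The 5% rule fails; solving [H+]² + Ka·[H+] − Ka·C₀ = 0 exactly:
[H+] = [−0.00074 + √(0.00074² + 1.18e-05)]/2 = 1.39 × 10^-3 M
pH = −log[H+] = −log(1.39 × 10^-3) = 2.86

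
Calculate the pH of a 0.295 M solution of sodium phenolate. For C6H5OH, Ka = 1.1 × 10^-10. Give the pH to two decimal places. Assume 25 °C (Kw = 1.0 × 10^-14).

pH = 11.71

C6H5O- is the conjugate base of the weak acid C6H5OH.
Kb = Kw/Ka = 1.0×10^-14 / 1.1 × 10^-10 = 9.09 × 10^-5
From the ICE table, Kb = [OH-]²/(0.295 − [OH-]) = 9.09 × 10^-5.
Since Kb ≪ C₀, [OH-] ≈ √(Kb·C₀) = 5.18 × 10^-3 M.
([OH-]/C₀ = 1.8% < 5%, so the approximation holds.)
pOH = 2.29, so pH = 14.00 − pOH = 11.71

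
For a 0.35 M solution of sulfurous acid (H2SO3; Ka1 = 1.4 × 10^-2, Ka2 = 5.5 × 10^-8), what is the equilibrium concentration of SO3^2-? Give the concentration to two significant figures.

First ionization gives [H+] ≈ [HSO3-] = 6.33 × 10^-2 M.
Second step: Ka2 = [H+][SO3^2-]/[HSO3-] ≈ [SO3^2-] (since [H+] ≈ [HSO3-]).
So [SO3^2-] ≈ Ka2.

5.5 × 10^-8 M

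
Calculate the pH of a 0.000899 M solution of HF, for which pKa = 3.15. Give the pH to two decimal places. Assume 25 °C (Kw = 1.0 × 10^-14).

HF ⇌ F- + H+
Ka = 10^(−3.15) = 7.08 × 10^-4
From the ICE table, Ka = [H+]²/(0.000899 − [H+]) = 7.08 × 10^-4.
The 5% rule fails; solving [H+]² + Ka·[H+] − Ka·C₀ = 0 exactly:
[H+] = (−Ka + √(Ka² + 4·Ka·C₀))/2 = 5.19 × 10^-4 M
pH = −log(5.19 × 10^-4) = 3.28

pH = 3.28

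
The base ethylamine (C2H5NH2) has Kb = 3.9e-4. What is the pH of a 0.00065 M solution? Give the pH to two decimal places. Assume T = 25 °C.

C2H5NH2 + H2O ⇌ C2H5NH3+ + OH-
From the ICE table, Kb = [OH-]²/(0.00065 − [OH-]) = 3.9 × 10^-4.
[OH-] is not negligible relative to C₀; solve [OH-]² + 0.00039·[OH-] − 2.53e-07 = 0.
[OH-] = (−Kb + √(Kb² + 4·Kb·C₀))/2 = 3.45 × 10^-4 M
pOH = 3.46, so pH = 14.00 − pOH = 10.54

pH = 10.54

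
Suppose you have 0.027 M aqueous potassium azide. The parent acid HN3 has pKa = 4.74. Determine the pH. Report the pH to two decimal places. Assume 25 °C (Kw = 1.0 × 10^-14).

N3- is the conjugate base of the weak acid HN3.
Ka = 10^(−4.74) = 1.82 × 10^-5
Kb = Kw/Ka = 1.0×10^-14 / 1.82 × 10^-5 = 5.49 × 10^-10
From the ICE table, Kb = x²/(0.027 − x) = 5.49 × 10^-10.
Neglecting x in the denominator: x = √(5.49 × 10^-10 × 0.027) = 3.85 × 10^-6 M
(x/C₀ = 0.014% < 5%, so the approximation holds.)
pOH = −log(3.85 × 10^-6) = 5.41; pH = 14.00 − 5.41 = 8.59

pH = 8.59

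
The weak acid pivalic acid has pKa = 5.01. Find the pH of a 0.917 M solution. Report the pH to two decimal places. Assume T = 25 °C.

pH = 2.52

(CH3)3CCOOH ⇌ (CH3)3CCOO- + H+
Ka = 10^(−5.01) = 9.77 × 10^-6
From the ICE table, Ka = [H+]²/(0.917 − [H+]) = 9.77 × 10^-6.
Assume [H+] ≪ 0.917: [H+] ≈ √(9.77 × 10^-6 × 0.917) = 2.99 × 10^-3 M
Check: 0.33% ionized — well under 5%, approximation valid.
pH = −log(2.99 × 10^-3) = 2.52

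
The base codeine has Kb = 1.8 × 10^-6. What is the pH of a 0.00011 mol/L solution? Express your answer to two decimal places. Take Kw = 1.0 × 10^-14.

C18H21NO3 + H2O ⇌ C18H22NO3+ + OH-
Kb = [OH-]²/(0.00011 − [OH-]) = 1.8 × 10^-6
Here C₀/Kb ≈ 61.1, so the small-[OH-] approximation fails. Use the quadratic:
[OH-] = (−Kb + √(Kb² + 4·Kb·C₀))/2 = 1.32 × 10^-5 M
pOH = 4.88, so pH = 14.00 − pOH = 9.12

pH = 9.12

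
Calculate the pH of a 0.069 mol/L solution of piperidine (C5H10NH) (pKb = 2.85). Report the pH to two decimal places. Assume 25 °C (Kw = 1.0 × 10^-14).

C5H10NH + H2O ⇌ C5H10NH2+ + OH-
Kb = 10^(−2.85) = 1.41 × 10^-3
Kb = [OH-]²/(0.069 − [OH-]) = 1.41 × 10^-3
The 5% rule fails; solving [OH-]² + Kb·[OH-] − Kb·C₀ = 0 exactly:
[OH-] = [−0.00141 + √(0.00141² + 0.000389)]/2 = 9.18 × 10^-3 M
pOH = 2.04, so pH = 14.00 − pOH = 11.96

pH = 11.96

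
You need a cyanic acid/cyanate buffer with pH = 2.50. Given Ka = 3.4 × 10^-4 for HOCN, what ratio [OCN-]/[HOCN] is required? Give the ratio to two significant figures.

ratio = 0.11

pKa = -log(3.4 × 10^-4) = 3.469
pH = pKa + log(r) ⇒ log(r) = 2.50 − 3.469 = -0.969
r = [OCN-]/[HOCN] = 10^(-0.969) = 0.107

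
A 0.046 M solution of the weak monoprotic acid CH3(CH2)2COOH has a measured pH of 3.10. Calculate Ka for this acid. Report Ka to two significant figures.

Ka = 1.4 × 10^-5

[H+] = 10^(-3.10) = 7.94 × 10^-4 M
At equilibrium [HA] = 0.046 − 7.94 × 10^-4 = 4.52 × 10^-2 M
Ka = [H+][A-]/[HA] = (7.94 × 10^-4)² / 4.52 × 10^-2 = 1.4 × 10^-5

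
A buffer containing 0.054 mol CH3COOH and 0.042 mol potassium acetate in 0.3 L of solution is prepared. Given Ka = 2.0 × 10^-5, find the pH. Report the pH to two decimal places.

pKa = −log(2.0 × 10^-5) = 4.699
Henderson–Hasselbalch: pH = pKa + log([CH3COO-]/[CH3COOH]) = 4.699 + log(0.042/0.054)
pH = 4.699 + (-0.109) = 4.59

pH = 4.59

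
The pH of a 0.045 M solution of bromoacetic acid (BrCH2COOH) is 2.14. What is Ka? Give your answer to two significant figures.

Ka = 1.4 × 10^-3

[H+] = 10^(-2.14) = 7.24 × 10^-3 M
At equilibrium [HA] = 0.045 − 7.24 × 10^-3 = 3.78 × 10^-2 M
Ka = [H+][A-]/[HA] = (7.24 × 10^-3)² / 3.78 × 10^-2 = 1.4 × 10^-3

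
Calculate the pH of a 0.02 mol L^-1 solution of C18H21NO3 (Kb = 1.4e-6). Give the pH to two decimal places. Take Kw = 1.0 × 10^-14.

C18H21NO3 + H2O ⇌ C18H22NO3+ + OH-
From the ICE table, Kb = x²/(0.02 − x) = 1.4 × 10^-6.
Since Kb ≪ C₀, x ≈ √(Kb·C₀) = 1.67 × 10^-4 M.
Check: 0.84% ionized — well under 5%, approximation valid.
pOH = 3.78, so pH = 14.00 − pOH = 10.22

pH = 10.22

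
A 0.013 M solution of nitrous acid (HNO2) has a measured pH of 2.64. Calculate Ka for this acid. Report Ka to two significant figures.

Ka = 4.9 × 10^-4

[H+] = 10^(-2.64) = 2.29 × 10^-3 M
At equilibrium [HA] = 0.013 − 2.29 × 10^-3 = 1.07 × 10^-2 M
Ka = [H+][A-]/[HA] = (2.29 × 10^-3)² / 1.07 × 10^-2 = 4.9 × 10^-4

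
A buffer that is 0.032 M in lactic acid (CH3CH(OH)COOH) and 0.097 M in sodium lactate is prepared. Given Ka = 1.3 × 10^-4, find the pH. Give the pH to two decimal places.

pKa = −log(1.3 × 10^-4) = 3.886
pH = pKa + log([A⁻]/[HA]) = 3.886 + log(0.097/0.032)
pH = 3.886 + (+0.482) = 4.37

pH = 4.37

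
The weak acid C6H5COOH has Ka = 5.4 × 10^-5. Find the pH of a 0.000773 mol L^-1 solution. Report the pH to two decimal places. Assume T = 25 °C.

C6H5COOH ⇌ C6H5COO- + H+
Ka = x²/(0.000773 − x) = 5.4 × 10^-5
Here C₀/Ka ≈ 14.3, so the small-x approximation fails. Use the quadratic:
x = (−Ka + √(Ka² + 4·Ka·C₀))/2 = 1.79 × 10^-4 M
pH = −log(1.79 × 10^-4) = 3.75

pH = 3.75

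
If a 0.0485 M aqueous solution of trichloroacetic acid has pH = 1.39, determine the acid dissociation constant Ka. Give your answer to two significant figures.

[H+] = 10^(-1.39) = 4.07 × 10^-2 M
At equilibrium [HA] = 0.0485 − 4.07 × 10^-2 = 7.80 × 10^-3 M
Ka = [H+][A-]/[HA] = (4.07 × 10^-2)² / 7.80 × 10^-3 = 2.1 × 10^-1

Ka = 2.1 × 10^-1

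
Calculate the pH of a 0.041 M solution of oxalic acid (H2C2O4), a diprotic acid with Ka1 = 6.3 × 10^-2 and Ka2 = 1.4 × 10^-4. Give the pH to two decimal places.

pH = 1.55

Ka1 ≫ Ka2, so treat the first dissociation as the only significant source of H+.
Ka1 = x²/(0.041 − x) = 6.3 × 10^-2
Solving the quadratic: x = (−Ka1 + √(Ka1² + 4·Ka1·C₀))/2 = 2.83 × 10^-2 M
pH = −log(2.83 × 10^-2) = 1.55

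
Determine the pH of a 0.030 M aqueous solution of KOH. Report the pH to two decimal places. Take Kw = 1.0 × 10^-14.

pH = 12.48

KOH is a strong base; [OH-] = 0.03 M.
pOH = -log(0.03) = 1.52
pH = 14.00 - 1.52 = 12.48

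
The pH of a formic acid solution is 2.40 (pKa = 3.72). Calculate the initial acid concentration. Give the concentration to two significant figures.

[H+] = 10^(-2.40) = 3.98 × 10^-3 M = x
Ka = 10^(−3.72) = 1.91 × 10^-4
Ka = x²/(C₀ − x) ⇒ C₀ = x + x²/Ka
C₀ = 3.98 × 10^-3 + (3.98 × 10^-3)²/(1.91 × 10^-4) = 8.69 × 10^-2 M

C₀ = 8.7 × 10^-2 M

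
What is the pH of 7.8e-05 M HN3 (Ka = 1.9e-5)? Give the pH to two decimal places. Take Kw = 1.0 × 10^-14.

HN3 ⇌ N3- + H+
Ka = [H+]²/(7.8e-05 − [H+]) = 1.9 × 10^-5
The 5% rule fails; solving [H+]² + Ka·[H+] − Ka·C₀ = 0 exactly:
[H+] = (−Ka + √(Ka² + 4·Ka·C₀))/2 = 3.02 × 10^-5 M
pH = −log(3.02 × 10^-5) = 4.52

pH = 4.52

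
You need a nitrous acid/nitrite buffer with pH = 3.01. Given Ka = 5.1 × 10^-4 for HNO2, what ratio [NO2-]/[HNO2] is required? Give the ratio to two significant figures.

pKa = -log(5.1 × 10^-4) = 3.292
pH = pKa + log(r) ⇒ log(r) = 3.01 − 3.292 = -0.282
r = [NO2-]/[HNO2] = 10^(-0.282) = 0.522

ratio = 0.52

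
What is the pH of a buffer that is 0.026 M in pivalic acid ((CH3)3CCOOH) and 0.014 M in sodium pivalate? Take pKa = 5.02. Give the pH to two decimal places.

pH = 4.75

Using pH = pKa + log([base]/[acid]) with [base]/[acid] = 0.014/0.026:
pH = 5.02 + (-0.269) = 4.75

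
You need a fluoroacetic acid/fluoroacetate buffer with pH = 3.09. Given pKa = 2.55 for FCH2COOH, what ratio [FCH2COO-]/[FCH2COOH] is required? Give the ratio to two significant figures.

ratio = 3.5

pH = pKa + log(r) ⇒ log(r) = 3.09 − 2.55 = +0.54
r = [FCH2COO-]/[FCH2COOH] = 10^(+0.54) = 3.47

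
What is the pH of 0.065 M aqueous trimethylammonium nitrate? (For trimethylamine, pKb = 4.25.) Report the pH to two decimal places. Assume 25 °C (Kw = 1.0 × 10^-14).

(CH3)3NH+ is the conjugate acid of the weak base (CH3)3N.
Kb = 10^(−4.25) = 5.62 × 10^-5
Ka = Kw/Kb = 1.0×10^-14 / 5.62 × 10^-5 = 1.78 × 10^-10
From the ICE table, Ka = x²/(0.065 − x) = 1.78 × 10^-10.
Since Ka ≪ C₀, x ≈ √(Ka·C₀) = 3.40 × 10^-6 M.
Check: 0.0052% ionized — well under 5%, approximation valid.
pH = −log[H+] = −log(3.40 × 10^-6) = 5.47

pH = 5.47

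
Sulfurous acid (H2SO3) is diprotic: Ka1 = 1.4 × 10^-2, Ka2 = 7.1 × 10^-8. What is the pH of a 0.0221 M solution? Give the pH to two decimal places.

pH = 1.92

Ka1 ≫ Ka2, so treat the first dissociation as the only significant source of H+.
Ka1 = x²/(0.0221 − x) = 1.4 × 10^-2
Solving the quadratic: x = (−Ka1 + √(Ka1² + 4·Ka1·C₀))/2 = 1.19 × 10^-2 M
pH = −log(1.19 × 10^-2) = 1.92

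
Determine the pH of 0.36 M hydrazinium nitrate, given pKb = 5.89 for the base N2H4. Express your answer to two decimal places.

N2H5+ is the conjugate acid of the weak base N2H4.
Kb = 10^(−5.89) = 1.29 × 10^-6
Ka = Kw/Kb = 1.0×10^-14 / 1.29 × 10^-6 = 7.75 × 10^-9
Ka = x²/(0.36 − x) = 7.75 × 10^-9
Since Ka ≪ C₀, x ≈ √(Ka·C₀) = 5.28 × 10^-5 M.
(x/C₀ = 0.015% < 5%, so the approximation holds.)
pH = −log[H+] = −log(5.28 × 10^-5) = 4.28

pH = 4.28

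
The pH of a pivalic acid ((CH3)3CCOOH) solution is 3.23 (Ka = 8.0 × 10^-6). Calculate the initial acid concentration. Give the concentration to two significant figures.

C₀ = 4.4 × 10^-2 M

[H+] = 10^(-3.23) = 5.89 × 10^-4 M = x
Ka = x²/(C₀ − x) ⇒ C₀ = x + x²/Ka
C₀ = 5.89 × 10^-4 + (5.89 × 10^-4)²/(8.0 × 10^-6) = 4.40 × 10^-2 M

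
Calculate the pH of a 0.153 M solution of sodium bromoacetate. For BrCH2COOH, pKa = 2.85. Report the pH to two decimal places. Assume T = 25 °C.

BrCH2COO- is the conjugate base of the weak acid BrCH2COOH.
Ka = 10^(−2.85) = 1.41 × 10^-3
Kb = Kw/Ka = 1.0×10^-14 / 1.41 × 10^-3 = 7.09 × 10^-12
Let x = [OH-] at equilibrium. Kb = x²/(0.153 − x).
Assume x ≪ 0.153: x ≈ √(7.09 × 10^-12 × 0.153) = 1.04 × 10^-6 M
(x/C₀ = 0.00068% < 5%, so the approximation holds.)
pOH = −log(1.04 × 10^-6) = 5.98; pH = 14.00 − 5.98 = 8.02

pH = 8.02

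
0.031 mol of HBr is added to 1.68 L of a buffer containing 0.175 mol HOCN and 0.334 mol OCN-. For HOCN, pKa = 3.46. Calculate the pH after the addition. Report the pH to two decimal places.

pH = 3.63

Added H+ converts OCN- to HOCN: HOCN → 0.206 mol, OCN- → 0.303 mol.
Henderson–Hasselbalch with mole ratio 0.303/0.206: pH = 3.46 + (+0.168)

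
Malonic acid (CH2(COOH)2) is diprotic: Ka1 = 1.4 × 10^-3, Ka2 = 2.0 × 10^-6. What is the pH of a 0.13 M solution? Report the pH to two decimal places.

Ka1 ≫ Ka2, so treat the first dissociation as the only significant source of H+.
Ka1 = x²/(0.13 − x) = 1.4 × 10^-3
Solving the quadratic: x = (−Ka1 + √(Ka1² + 4·Ka1·C₀))/2 = 1.28 × 10^-2 M
pH = −log(1.28 × 10^-2) = 1.89

pH = 1.89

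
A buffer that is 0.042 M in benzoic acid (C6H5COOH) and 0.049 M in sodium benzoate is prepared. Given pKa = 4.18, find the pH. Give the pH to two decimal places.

Henderson–Hasselbalch: pH = pKa + log([C6H5COO-]/[C6H5COOH]) = 4.18 + log(0.049/0.042)
pH = 4.18 + (+0.067) = 4.25

pH = 4.25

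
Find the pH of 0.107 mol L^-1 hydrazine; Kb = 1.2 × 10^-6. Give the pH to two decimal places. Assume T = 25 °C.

N2H4 + H2O ⇌ N2H5+ + OH-
Kb = x²/(0.107 − x) = 1.2 × 10^-6
Since Kb ≪ C₀, x ≈ √(Kb·C₀) = 3.58 × 10^-4 M.
Check: 0.33% ionized — well under 5%, approximation valid.
pOH = 3.45, so pH = 14.00 − pOH = 10.55

pH = 10.55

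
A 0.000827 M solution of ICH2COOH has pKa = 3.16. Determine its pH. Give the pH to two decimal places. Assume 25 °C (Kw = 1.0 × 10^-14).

pH = 3.31

ICH2COOH ⇌ ICH2COO- + H+
Ka = 10^(−3.16) = 6.92 × 10^-4
From the ICE table, Ka = x²/(0.000827 − x) = 6.92 × 10^-4.
x is not negligible relative to C₀; solve x² + 0.000692·x − 5.72e-07 = 0.
x = (−Ka + √(Ka² + 4·Ka·C₀))/2 = 4.86 × 10^-4 M
pH = −log(4.86 × 10^-4) = 3.31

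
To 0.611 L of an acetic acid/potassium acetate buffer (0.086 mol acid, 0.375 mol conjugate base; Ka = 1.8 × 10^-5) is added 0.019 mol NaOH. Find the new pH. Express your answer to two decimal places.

pH = 5.51

After neutralization: n(CH3COOH) = 0.067 mol, n(CH3COO-) = 0.394 mol.
pKa = −log(1.8 × 10^-5) = 4.745
pH = pKa + log([A⁻]/[HA]) = 4.745 + log(0.394/0.067) = 4.745 +0.769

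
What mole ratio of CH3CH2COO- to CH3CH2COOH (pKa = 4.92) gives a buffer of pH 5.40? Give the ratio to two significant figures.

pH = pKa + log(r) ⇒ log(r) = 5.40 − 4.92 = +0.48
r = [CH3CH2COO-]/[CH3CH2COOH] = 10^(+0.48) = 3.02

ratio = 3.0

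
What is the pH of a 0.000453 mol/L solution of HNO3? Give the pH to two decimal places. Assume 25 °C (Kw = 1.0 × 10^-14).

HNO3 is a strong acid and dissociates completely, so [H+] = 0.000453 M.
pH = -log(0.000453) = 3.34

pH = 3.34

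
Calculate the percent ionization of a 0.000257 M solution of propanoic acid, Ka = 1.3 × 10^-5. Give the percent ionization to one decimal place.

CH3CH2COOH ⇌ CH3CH2COO- + H+; let x = [H+] at equilibrium.
Solve x² + 1.3e-05x − 3.34e-09 = 0 → x = 5.17 × 10^-5 M
Fraction ionized = 5.17 × 10^-5 / 0.000257 = 0.2012 → 20.1%

20.1%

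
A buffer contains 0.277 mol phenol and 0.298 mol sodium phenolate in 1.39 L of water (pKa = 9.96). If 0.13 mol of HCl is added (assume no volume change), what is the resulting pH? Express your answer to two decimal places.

pH = 9.58

After neutralization: n(C6H5OH) = 0.407 mol, n(C6H5O-) = 0.168 mol.
pH = pKa + log(n_C6H5O-/n_C6H5OH) = 9.96 + log(0.168/0.407) = 9.96 + (-0.384)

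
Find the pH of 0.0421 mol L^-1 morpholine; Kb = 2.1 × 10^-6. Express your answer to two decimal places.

pH = 10.47

C4H8ONH + H2O ⇌ C4H8ONH2+ + OH-
From the ICE table, Kb = [OH-]²/(0.0421 − [OH-]) = 2.1 × 10^-6.
Assume [OH-] ≪ 0.0421: [OH-] ≈ √(2.1 × 10^-6 × 0.0421) = 2.97 × 10^-4 M
Check: 0.71% ionized — well under 5%, approximation valid.
pOH = 3.53, so pH = 14.00 − pOH = 10.47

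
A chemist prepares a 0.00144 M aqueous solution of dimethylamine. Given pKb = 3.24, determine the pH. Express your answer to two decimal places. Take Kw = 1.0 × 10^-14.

(CH3)2NH + H2O ⇌ (CH3)2NH2+ + OH-
Kb = 10^(−3.24) = 5.75 × 10^-4
Kb = [OH-]²/(0.00144 − [OH-]) = 5.75 × 10^-4
Here C₀/Kb ≈ 2.5, so the small-[OH-] approximation fails. Use the quadratic:
[OH-] = [−0.000575 + √(0.000575² + 3.31e-06)]/2 = 6.67 × 10^-4 M
pOH = 3.18, so pH = 14.00 − pOH = 10.82

pH = 10.82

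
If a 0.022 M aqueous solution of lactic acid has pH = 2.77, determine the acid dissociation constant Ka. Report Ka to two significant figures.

[H+] = 10^(-2.77) = 1.70 × 10^-3 M
At equilibrium [HA] = 0.022 − 1.70 × 10^-3 = 2.03 × 10^-2 M
Ka = [H+][A-]/[HA] = (1.70 × 10^-3)² / 2.03 × 10^-2 = 1.4 × 10^-4

Ka = 1.4 × 10^-4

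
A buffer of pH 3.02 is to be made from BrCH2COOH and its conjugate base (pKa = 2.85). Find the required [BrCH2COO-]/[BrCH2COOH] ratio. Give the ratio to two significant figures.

ratio = 1.5

pH = pKa + log(r) ⇒ log(r) = 3.02 − 2.85 = +0.17
r = [BrCH2COO-]/[BrCH2COOH] = 10^(+0.17) = 1.48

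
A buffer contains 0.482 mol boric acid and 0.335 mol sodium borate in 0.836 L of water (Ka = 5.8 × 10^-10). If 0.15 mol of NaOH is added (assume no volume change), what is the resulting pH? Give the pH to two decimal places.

After neutralization: n(B(OH)3) = 0.332 mol, n(B(OH)4-) = 0.485 mol.
pKa = −log(5.8 × 10^-10) = 9.237
pH = pKa + log([A⁻]/[HA]) = 9.237 + log(0.485/0.332) = 9.237 +0.165

pH = 9.40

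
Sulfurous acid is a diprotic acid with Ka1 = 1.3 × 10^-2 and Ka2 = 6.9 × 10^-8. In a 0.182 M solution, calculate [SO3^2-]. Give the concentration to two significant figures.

6.9 × 10^-8 M

First ionization gives [H+] ≈ [HSO3-] = 4.26 × 10^-2 M.
Second step: Ka2 = [H+][SO3^2-]/[HSO3-] ≈ [SO3^2-] (since [H+] ≈ [HSO3-]).
So [SO3^2-] ≈ Ka2.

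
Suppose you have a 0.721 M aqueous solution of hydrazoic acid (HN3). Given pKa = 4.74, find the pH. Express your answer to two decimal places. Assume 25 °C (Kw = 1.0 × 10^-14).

HN3 ⇌ N3- + H+
Ka = 10^(−4.74) = 1.82 × 10^-5
Ka = [H+]²/(0.721 − [H+]) = 1.82 × 10^-5
Neglecting [H+] in the denominator: [H+] = √(1.82 × 10^-5 × 0.721) = 3.62 × 10^-3 M
([H+]/C₀ = 0.5% < 5%, so the approximation holds.)
pH = −log(3.62 × 10^-3) = 2.44

pH = 2.44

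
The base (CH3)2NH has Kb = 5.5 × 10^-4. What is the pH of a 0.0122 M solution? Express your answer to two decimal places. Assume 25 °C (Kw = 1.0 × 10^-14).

pH = 11.37

(CH3)2NH + H2O ⇌ (CH3)2NH2+ + OH-
From the ICE table, Kb = x²/(0.0122 − x) = 5.5 × 10^-4.
Here C₀/Kb ≈ 22.2, so the small-x approximation fails. Use the quadratic:
x = (−Kb + √(Kb² + 4·Kb·C₀))/2 = 2.33 × 10^-3 M
pOH = −log(2.33 × 10^-3) = 2.63; pH = 14.00 − 2.63 = 11.37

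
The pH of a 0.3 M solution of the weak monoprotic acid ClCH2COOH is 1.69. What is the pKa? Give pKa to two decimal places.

pKa = 2.83

[H+] = 10^(-1.69) = 2.04 × 10^-2 M
At equilibrium [HA] = 0.3 − 2.04 × 10^-2 = 2.80 × 10^-1 M
Ka = [H+][A-]/[HA] = (2.04 × 10^-2)² / 2.80 × 10^-1 = 1.49 × 10^-3
pKa = -log(1.49 × 10^-3) = 2.83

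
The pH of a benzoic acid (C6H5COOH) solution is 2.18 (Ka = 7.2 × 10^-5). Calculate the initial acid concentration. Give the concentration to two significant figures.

C₀ = 6.1 × 10^-1 M

[H+] = 10^(-2.18) = 6.61 × 10^-3 M = x
Ka = x²/(C₀ − x) ⇒ C₀ = x + x²/Ka
C₀ = 6.61 × 10^-3 + (6.61 × 10^-3)²/(7.2 × 10^-5) = 6.13 × 10^-1 M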